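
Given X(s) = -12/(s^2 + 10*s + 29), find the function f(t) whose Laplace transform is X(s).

Rewrite the denominator: s^2 + 10*s + 29 = (s + 5)^2 + 4.
The form in (s + 5) signals a first-shifting-theorem factor e^(-5t).
Since L{sin(2t)} = 2/(s^2 + 4), the inverse is exp(-5*t)*sin(2*t), scaled by -6.

f(t) = -6*exp(-5*t)*sin(2*t)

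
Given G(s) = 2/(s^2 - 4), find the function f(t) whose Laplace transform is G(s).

f(t) = sinh(2*t)

Since L{sinh(2t)} = 2/(s^2 - 4), the inverse is sinh(2*t).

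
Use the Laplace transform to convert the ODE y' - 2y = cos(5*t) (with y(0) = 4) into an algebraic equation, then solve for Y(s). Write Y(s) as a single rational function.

Apply the Laplace transform to the equation.
With L{y'} = sY - y(0) = sY - 4: the LHS transforms to (s - 2)Y - (4).
The right side is L{cos(5*t)} = s/(s^2 + 25).
So (s - 2)Y = s/(s^2 + 25) + (4).
Solve for Y(s) and write it as one ratio of polynomials.

Y(s) = (4*s^2 + s + 100)/(s^3 - 2*s^2 + 25*s - 50)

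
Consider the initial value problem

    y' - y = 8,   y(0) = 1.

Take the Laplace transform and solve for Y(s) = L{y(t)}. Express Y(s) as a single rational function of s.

Y(s) = (s + 8)/(s^2 - s)

Take the Laplace transform of both sides.
Using L{y'} = sY - y(0) = sY - 1, the left side becomes (s - 1)Y - (1).
The right side is L{8} = 8/s.
So (s - 1)Y = 8/s + (1).
Divide through and combine into a single rational function.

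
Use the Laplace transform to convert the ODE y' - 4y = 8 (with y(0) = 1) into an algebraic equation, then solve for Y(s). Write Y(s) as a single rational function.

Take the Laplace transform of both sides.
Using L{y'} = sY - y(0) = sY - 1, the left side becomes (s - 4)Y - (1).
The right side is L{8} = 8/s.
So (s - 4)Y = 8/s + (1).
Divide through and combine into a single rational function.

Y(s) = (s + 8)/(s^2 - 4*s)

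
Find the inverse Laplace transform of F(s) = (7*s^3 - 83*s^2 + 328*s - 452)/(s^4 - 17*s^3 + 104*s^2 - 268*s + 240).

5*exp(6*t) + 4*exp(5*t) - 5*exp(4*t) + 3*exp(2*t)

Factor the denominator: s^4 - 17*s^3 + 104*s^2 - 268*s + 240 = (s - 6)*(s - 5)*(s - 4)*(s - 2).
Partial fraction decomposition gives [-5/(s - 4)] + [4/(s - 5)] + [5/(s - 6)] + [3/(s - 2)].
Invert each term: -5/(s - 4) ↔ -5e^(4t); 4/(s - 5) ↔ 4e^(5t); 5/(s - 6) ↔ 5e^(6t); 3/(s - 2) ↔ 3e^(2t).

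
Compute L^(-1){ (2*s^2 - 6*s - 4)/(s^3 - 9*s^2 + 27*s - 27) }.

-2*t^2*exp(3*t) + 6*t*exp(3*t) + 2*exp(3*t)

Factor the denominator: s^3 - 9*s^2 + 27*s - 27 = (s - 3)^3.
Partial fraction decomposition gives [2/(s - 3)] + [6/(s - 3)^2] + [-4/(s - 3)^3].
Invert each term: 2/(s - 3) ↔ 2e^(3t); 6/(s - 3)^2 ↔ 6t·e^(3t); -4/(s - 3)^3 ↔ (-2)t^2·e^(3t).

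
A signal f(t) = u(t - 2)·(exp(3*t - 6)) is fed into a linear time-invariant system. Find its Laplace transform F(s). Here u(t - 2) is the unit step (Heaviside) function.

F(s) = exp(-2*s)/(s - 3)

By the second shifting theorem, L{u(t - c)·g(t - c)} = e^(-cs)·G(s) with c = 2 and G(s) = L{g(t)}.
L{e^(3t)} = 1/(s - 3).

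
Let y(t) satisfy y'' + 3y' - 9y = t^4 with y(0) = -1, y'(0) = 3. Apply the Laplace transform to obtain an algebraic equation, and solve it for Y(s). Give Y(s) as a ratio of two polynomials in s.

Take the Laplace transform of both sides.
The derivative rules (L{y''} = s^2 Y - s·y(0) - y'(0) and L{y'} = sY - y(0), with y(0) = -1, y'(0) = 3) turn the left side into (s^2 + 3*s - 9)Y - (-s).
The right side is L{t^4} = 24/s^5.
So (s^2 + 3*s - 9)Y = 24/s^5 + (-s).
Divide through and combine into a single rational function.

Y(s) = (-s^6 + 24)/(s^7 + 3*s^6 - 9*s^5)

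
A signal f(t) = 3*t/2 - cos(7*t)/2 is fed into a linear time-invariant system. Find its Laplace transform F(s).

F(s) = -s/(2*(s^2 + 49)) + 3/(2*s^2)

The transform is linear, so treat each term independently.
(3/2)·[L{t} = 1!/s^2 = 1/s^2]; (-1/2)·[L{cos(7t)} = s/(s^2 + 49)].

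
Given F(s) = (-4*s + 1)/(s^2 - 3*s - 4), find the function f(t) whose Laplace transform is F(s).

f(t) = -3*exp(4*t) - exp(-t)

Factor the denominator: s^2 - 3*s - 4 = (s - 4)*(s + 1).
Partial fraction decomposition gives [-3/(s - 4)] + [-1/(s + 1)].
Invert each term: -3/(s - 4) ↔ -3e^(4t); -1/(s + 1) ↔ -e^(-t).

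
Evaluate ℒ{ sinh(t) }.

1/(s^2 - 1)

L{sinh(t)} = 1/(s^2 - 1).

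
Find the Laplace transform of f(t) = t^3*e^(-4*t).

6/(s + 4)^4

L{t^3} = 3!/s^4 = 6/s^4.
By the first shifting theorem, multiplying by e^(-4t) replaces s with s + 4.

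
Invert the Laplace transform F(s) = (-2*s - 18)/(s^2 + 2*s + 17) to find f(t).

Complete the square in the denominator: s^2 + 2*s + 17 = (s + 1)^2 + 4^2.
Split the numerator to match: -2*s - 18 = -2·(s + 1) - 4·4.
Invert each term: -2·(s + 1)/((s + 1)^2 + 16) ↔ -2e^(-t)cos(4t); -4·4/((s + 1)^2 + 16) ↔ -4e^(-t)sin(4t).

f(t) = -4*exp(-t)*sin(4*t) - 2*exp(-t)*cos(4*t)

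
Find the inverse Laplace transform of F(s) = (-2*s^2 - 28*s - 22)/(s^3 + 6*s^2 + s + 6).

-4*sin(t) - 4*cos(t) + 2*exp(-6*t)

Factor the denominator: s^3 + 6*s^2 + s + 6 = (s + 6)*(s^2 + 1).
Partial fraction decomposition gives [2/(s + 6)] + [-4*s/(s^2 + 1)] + [-4/(s^2 + 1)].
Invert each term: 2/(s + 6) ↔ 2e^(-6t); -4·s/(s^2 + 1) ↔ -4cos(t); -4·1/(s^2 + 1) ↔ -4sin(t).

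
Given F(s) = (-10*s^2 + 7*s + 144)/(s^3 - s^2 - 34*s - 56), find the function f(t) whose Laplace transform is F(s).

Factor the denominator: s^3 - s^2 - 34*s - 56 = (s - 7)*(s + 2)*(s + 4).
Partial fraction decomposition gives [-2/(s + 4)] + [-3/(s - 7)] + [-5/(s + 2)].
Invert each term: -2/(s + 4) ↔ -2e^(-4t); -3/(s - 7) ↔ -3e^(7t); -5/(s + 2) ↔ -5e^(-2t).

f(t) = -3*exp(7*t) - 5*exp(-2*t) - 2*exp(-4*t)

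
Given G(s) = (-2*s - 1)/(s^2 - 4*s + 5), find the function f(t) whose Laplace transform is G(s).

Complete the square in the denominator: s^2 - 4*s + 5 = (s - 2)^2 + 1^2.
Split the numerator to match: -2*s - 1 = -2·(s - 2) - 5·1.
Invert each term: -2·(s - 2)/((s - 2)^2 + 1) ↔ -2e^(2t)cos(t); -5·1/((s - 2)^2 + 1) ↔ -5e^(2t)sin(t).

f(t) = -5*exp(2*t)*sin(t) - 2*exp(2*t)*cos(t)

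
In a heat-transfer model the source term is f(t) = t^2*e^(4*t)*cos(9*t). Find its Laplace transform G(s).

G(s) = 2*(s - 4)*(s^2 - 8*s - 227)/(s^2 - 8*s + 97)^3

L{cos(9t)} = s/(s^2 + 81).
Multiplying by e^(4t) shifts s → s - 4, so L{e^(4*t)*cos(9*t)} = (s - 4)/((s - 4)^2 + 81).
Then apply L{t^2·g(t)} = (-1)^2 d^2/ds^2[H(s)] with H(s) = (s - 4)/((s - 4)^2 + 81):
differentiating 2 times and applying the sign gives 2*(s - 4)*(s^2 - 8*s - 227)/(s^2 - 8*s + 97)^3.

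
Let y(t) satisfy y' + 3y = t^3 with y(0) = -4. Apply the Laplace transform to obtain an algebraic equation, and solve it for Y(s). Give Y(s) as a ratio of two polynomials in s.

Laplace-transform each side.
Using L{y'} = sY - y(0) = sY - (-4), the left side becomes (s + 3)Y - (-4).
The right side is L{t^3} = 6/s^4.
So (s + 3)Y = 6/s^4 + (-4).
Solve for Y(s) and write it as one ratio of polynomials.

Y(s) = (-4*s^4 + 6)/(s^5 + 3*s^4)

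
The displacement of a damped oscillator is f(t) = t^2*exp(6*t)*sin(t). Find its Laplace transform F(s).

L{sin(t)} = 1/(s^2 + 1).
Multiplying by e^(6t) shifts s → s - 6, so L{exp(6*t)*sin(t)} = 1/((s - 6)^2 + 1).
Then apply L{t^2·g(t)} = (-1)^2 d^2/ds^2[G(s)] with G(s) = 1/((s - 6)^2 + 1):
differentiating 2 times and applying the sign gives 2*(3*s^2 - 36*s + 107)/(s^2 - 12*s + 37)^3.

F(s) = 2*(3*s^2 - 36*s + 107)/(s^2 - 12*s + 37)^3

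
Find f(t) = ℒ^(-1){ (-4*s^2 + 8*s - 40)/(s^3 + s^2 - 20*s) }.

f(t) = -2*exp(4*t) + 2 - 4*exp(-5*t)

Factor the denominator: s^3 + s^2 - 20*s = s*(s - 4)*(s + 5).
Partial fraction decomposition gives [-4/(s + 5)] + [-2/(s - 4)] + [2/s].
Invert each term: -4/(s + 5) ↔ -4e^(-5t); -2/(s - 4) ↔ -2e^(4t); 2/(s - 0) ↔ 2e^(0t).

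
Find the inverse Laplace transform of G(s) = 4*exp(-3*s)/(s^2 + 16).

Heaviside(t - 3)*(sin(4*t - 12))

The factor e^(-3s) signals a time shift by c = 3 (second shifting theorem).
L{sin(4t)} = 4/(s^2 + 16), so L^-1{4/(s^2 + 16)} = sin(4*t).
Hence the inverse is u(t - 3) times that function evaluated at t - 3.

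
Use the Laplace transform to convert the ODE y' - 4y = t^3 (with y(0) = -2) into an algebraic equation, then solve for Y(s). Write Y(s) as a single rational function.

Y(s) = (-2*s^4 + 6)/(s^5 - 4*s^4)

Take the Laplace transform of both sides.
With L{y'} = sY - y(0) = sY - (-2): the LHS transforms to (s - 4)Y - (-2).
The right side is L{t^3} = 6/s^4.
So (s - 4)Y = 6/s^4 + (-2).
Solve for Y(s) and write it as one ratio of polynomials.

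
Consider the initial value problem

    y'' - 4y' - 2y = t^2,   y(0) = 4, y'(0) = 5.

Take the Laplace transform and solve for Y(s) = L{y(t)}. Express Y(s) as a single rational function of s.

Transform both sides with L{·}.
The derivative rules (L{y''} = s^2 Y - s·y(0) - y'(0) and L{y'} = sY - y(0), with y(0) = 4, y'(0) = 5) turn the left side into (s^2 - 4*s - 2)Y - (4*s - 11).
The right side is L{t^2} = 2/s^3.
So (s^2 - 4*s - 2)Y = 2/s^3 + (4*s - 11).
Isolate Y and clear denominators.

Y(s) = (4*s^4 - 11*s^3 + 2)/(s^5 - 4*s^4 - 2*s^3)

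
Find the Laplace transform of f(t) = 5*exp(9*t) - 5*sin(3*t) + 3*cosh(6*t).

Apply the Laplace transform termwise.
(-5)·[L{sin(3t)} = 3/(s^2 + 9)]; (5)·[L{e^(9t)} = 1/(s - 9)]; (3)·[L{cosh(6t)} = s/(s^2 - 36)].

3*s/(s^2 - 36) - 15/(s^2 + 9) + 5/(s - 9)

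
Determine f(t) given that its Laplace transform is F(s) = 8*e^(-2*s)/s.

The factor e^(-2s) signals a time shift by c = 2 (second shifting theorem).
L{8} = 8/s, so L^-1{8/s} = 8.
Hence the inverse is u(t - 2) times that function evaluated at t - 2.

f(t) = Heaviside(t - 2)*(8)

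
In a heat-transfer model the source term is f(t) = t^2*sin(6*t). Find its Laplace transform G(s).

L{sin(6t)} = 6/(s^2 + 36).
Then apply L{t^2·g(t)} = (-1)^2 d^2/ds^2[H(s)] with H(s) = 6/(s^2 + 36):
differentiating 2 times and applying the sign gives 36*(s^2 - 12)/(s^2 + 36)^3.

G(s) = 36*(s^2 - 12)/(s^2 + 36)^3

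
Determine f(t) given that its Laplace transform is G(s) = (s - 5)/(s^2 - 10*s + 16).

Rewrite the denominator: s^2 - 10*s + 16 = (s - 5)^2 - 9.
The form in (s - 5) signals a first-shifting-theorem factor e^(5t).
Since L{cosh(3t)} = s/(s^2 - 9), the inverse is e^(5*t)*cosh(3*t).

f(t) = exp(5*t)*cosh(3*t)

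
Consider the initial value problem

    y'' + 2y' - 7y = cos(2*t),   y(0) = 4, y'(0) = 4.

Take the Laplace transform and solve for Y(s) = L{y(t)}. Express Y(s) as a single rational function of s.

Y(s) = (4*s^3 + 12*s^2 + 17*s + 48)/(s^4 + 2*s^3 - 3*s^2 + 8*s - 28)

Laplace-transform each side.
With L{y''} = s^2 Y - s·y(0) - y'(0) and L{y'} = sY - y(0), with y(0) = 4, y'(0) = 4: the LHS transforms to (s^2 + 2*s - 7)Y - (4*s + 12).
The right side is L{cos(2*t)} = s/(s^2 + 4).
So (s^2 + 2*s - 7)Y = s/(s^2 + 4) + (4*s + 12).
Isolate Y and clear denominators.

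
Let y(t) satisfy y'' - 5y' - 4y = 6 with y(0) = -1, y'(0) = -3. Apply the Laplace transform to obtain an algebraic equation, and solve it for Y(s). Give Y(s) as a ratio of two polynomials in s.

Transform both sides with L{·}.
With L{y''} = s^2 Y - s·y(0) - y'(0) and L{y'} = sY - y(0), with y(0) = -1, y'(0) = -3: the LHS transforms to (s^2 - 5*s - 4)Y - (-s + 2).
The right side is L{6} = 6/s.
So (s^2 - 5*s - 4)Y = 6/s + (-s + 2).
Solve for Y(s) and write it as one ratio of polynomials.

Y(s) = (-s^2 + 2*s + 6)/(s^3 - 5*s^2 - 4*s)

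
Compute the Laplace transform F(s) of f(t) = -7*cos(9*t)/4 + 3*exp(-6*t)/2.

By linearity of the Laplace transform, transform each term separately.
(-7/4)·[L{cos(9t)} = s/(s^2 + 81)]; (3/2)·[L{e^(-6t)} = 1/(s + 6)].

F(s) = -7*s/(4*(s^2 + 81)) + 3/(2*(s + 6))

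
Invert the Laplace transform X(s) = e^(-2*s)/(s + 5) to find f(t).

The factor e^(-2s) signals a time shift by c = 2 (second shifting theorem).
L{e^(-5t)} = 1/(s + 5), so L^-1{1/(s + 5)} = e^(-5*t).
Hence the inverse is u(t - 2) times that function evaluated at t - 2.

f(t) = Heaviside(t - 2)*(exp(-5*t + 10))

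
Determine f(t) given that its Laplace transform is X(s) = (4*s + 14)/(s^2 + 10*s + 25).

f(t) = -6*t*exp(-5*t) + 4*exp(-5*t)

Factor the denominator: s^2 + 10*s + 25 = (s + 5)^2.
Partial fraction decomposition gives [4/(s + 5)] + [-6/(s + 5)^2].
Invert each term: 4/(s + 5) ↔ 4e^(-5t); -6/(s + 5)^2 ↔ -6t·e^(-5t).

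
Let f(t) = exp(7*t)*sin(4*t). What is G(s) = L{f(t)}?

L{sin(4t)} = 4/(s^2 + 16).
By the first shifting theorem, multiplying by e^(7t) replaces s with s - 7.

G(s) = 4/((s - 7)^2 + 16)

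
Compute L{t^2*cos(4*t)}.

L{cos(4t)} = s/(s^2 + 16).
Then apply L{t^2·g(t)} = (-1)^2 d^2/ds^2[H(s)] with H(s) = s/(s^2 + 16):
differentiating 2 times and applying the sign gives 2*s*(s^2 - 48)/(s^2 + 16)^3.

2*s*(s^2 - 48)/(s^2 + 16)^3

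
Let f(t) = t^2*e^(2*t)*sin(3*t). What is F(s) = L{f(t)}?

F(s) = 18*(s^2 - 4*s + 1)/(s^2 - 4*s + 13)^3

L{sin(3t)} = 3/(s^2 + 9).
Multiplying by e^(2t) shifts s → s - 2, so L{e^(2*t)*sin(3*t)} = 3/((s - 2)^2 + 9).
Then apply L{t^2·g(t)} = (-1)^2 d^2/ds^2[G(s)] with G(s) = 3/((s - 2)^2 + 9):
differentiating 2 times and applying the sign gives 18*(s^2 - 4*s + 1)/(s^2 - 4*s + 13)^3.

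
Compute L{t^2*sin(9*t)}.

54*(s^2 - 27)/(s^2 + 81)^3

L{sin(9t)} = 9/(s^2 + 81).
Then apply L{t^2·g(t)} = (-1)^2 d^2/ds^2[G(s)] with G(s) = 9/(s^2 + 81):
differentiating 2 times and applying the sign gives 54*(s^2 - 27)/(s^2 + 81)^3.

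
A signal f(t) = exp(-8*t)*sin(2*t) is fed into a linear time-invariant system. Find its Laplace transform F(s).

L{sin(2t)} = 2/(s^2 + 4).
By the first shifting theorem, multiplying by e^(-8t) replaces s with s + 8.

F(s) = 2/((s + 8)^2 + 4)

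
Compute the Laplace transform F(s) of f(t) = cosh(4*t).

F(s) = s/(s^2 - 16)

L{cosh(4t)} = s/(s^2 - 16).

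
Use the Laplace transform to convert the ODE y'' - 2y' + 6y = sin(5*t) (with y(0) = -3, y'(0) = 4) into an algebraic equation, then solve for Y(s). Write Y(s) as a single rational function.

Transform both sides with L{·}.
The derivative rules (L{y''} = s^2 Y - s·y(0) - y'(0) and L{y'} = sY - y(0), with y(0) = -3, y'(0) = 4) turn the left side into (s^2 - 2*s + 6)Y - (-3*s + 10).
The right side is L{sin(5*t)} = 5/(s^2 + 25).
So (s^2 - 2*s + 6)Y = 5/(s^2 + 25) + (-3*s + 10).
Isolate Y and clear denominators.

Y(s) = (-3*s^3 + 10*s^2 - 75*s + 255)/(s^4 - 2*s^3 + 31*s^2 - 50*s + 150)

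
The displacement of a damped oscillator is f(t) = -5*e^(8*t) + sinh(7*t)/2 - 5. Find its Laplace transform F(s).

F(s) = 7/(2*(s^2 - 49)) - 5/(s - 8) - 5/s

The transform is linear, so treat each term independently.
L{-5} = -5/s; (1/2)·[L{sinh(7t)} = 7/(s^2 - 49)]; (-5)·[L{e^(8t)} = 1/(s - 8)].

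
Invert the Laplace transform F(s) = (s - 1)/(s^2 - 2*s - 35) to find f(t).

Rewrite the denominator: s^2 - 2*s - 35 = (s - 1)^2 - 36.
The form in (s - 1) signals a first-shifting-theorem factor e^(t).
Since L{cosh(6t)} = s/(s^2 - 36), the inverse is exp(t)*cosh(6*t).

f(t) = exp(t)*cosh(6*t)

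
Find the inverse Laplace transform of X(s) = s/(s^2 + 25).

Since L{cos(5t)} = s/(s^2 + 25), the inverse is cos(5*t).

cos(5*t)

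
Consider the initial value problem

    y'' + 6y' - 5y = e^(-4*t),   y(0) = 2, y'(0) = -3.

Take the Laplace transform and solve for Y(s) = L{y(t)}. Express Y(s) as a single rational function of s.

Laplace-transform each side.
Using L{y''} = s^2 Y - s·y(0) - y'(0) and L{y'} = sY - y(0), with y(0) = 2, y'(0) = -3, the left side becomes (s^2 + 6*s - 5)Y - (2*s + 9).
The right side is L{e^(-4*t)} = 1/(s + 4).
So (s^2 + 6*s - 5)Y = 1/(s + 4) + (2*s + 9).
Solve for Y(s) and write it as one ratio of polynomials.

Y(s) = (2*s^2 + 17*s + 37)/(s^3 + 10*s^2 + 19*s - 20)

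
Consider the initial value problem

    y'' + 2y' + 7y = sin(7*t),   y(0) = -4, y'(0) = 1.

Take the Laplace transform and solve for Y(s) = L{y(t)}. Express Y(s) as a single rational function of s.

Y(s) = (-4*s^3 - 7*s^2 - 196*s - 336)/(s^4 + 2*s^3 + 56*s^2 + 98*s + 343)

Take the Laplace transform of both sides.
Using L{y''} = s^2 Y - s·y(0) - y'(0) and L{y'} = sY - y(0), with y(0) = -4, y'(0) = 1, the left side becomes (s^2 + 2*s + 7)Y - (-4*s - 7).
The right side is L{sin(7*t)} = 7/(s^2 + 49).
So (s^2 + 2*s + 7)Y = 7/(s^2 + 49) + (-4*s - 7).
Solve for Y(s) and write it as one ratio of polynomials.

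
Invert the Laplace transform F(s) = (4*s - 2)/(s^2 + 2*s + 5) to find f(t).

f(t) = -3*exp(-t)*sin(2*t) + 4*exp(-t)*cos(2*t)

Complete the square in the denominator: s^2 + 2*s + 5 = (s + 1)^2 + 2^2.
Split the numerator to match: 4*s - 2 = 4·(s + 1) - 3·2.
Invert each term: 4·(s + 1)/((s + 1)^2 + 4) ↔ 4e^(-t)cos(2t); -3·2/((s + 1)^2 + 4) ↔ -3e^(-t)sin(2t).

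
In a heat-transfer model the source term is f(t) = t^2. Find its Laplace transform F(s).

L{t^2} = 2!/s^3 = 2/s^3.

F(s) = 2/s^3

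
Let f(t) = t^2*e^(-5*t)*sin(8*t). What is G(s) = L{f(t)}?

L{sin(8t)} = 8/(s^2 + 64).
Multiplying by e^(-5t) shifts s → s + 5, so L{e^(-5*t)*sin(8*t)} = 8/((s + 5)^2 + 64).
Then apply L{t^2·g(t)} = (-1)^2 d^2/ds^2[H(s)] with H(s) = 8/((s + 5)^2 + 64):
differentiating 2 times and applying the sign gives 16*(3*s^2 + 30*s + 11)/(s^2 + 10*s + 89)^3.

G(s) = 16*(3*s^2 + 30*s + 11)/(s^2 + 10*s + 89)^3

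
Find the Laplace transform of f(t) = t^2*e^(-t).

L{e^(-t)} = 1/(s + 1).
Then apply L{t^2·g(t)} = (-1)^2 d^2/ds^2[H(s)] with H(s) = 1/(s + 1):
differentiating 2 times and applying the sign gives 2/(s + 1)^3.

2/(s + 1)^3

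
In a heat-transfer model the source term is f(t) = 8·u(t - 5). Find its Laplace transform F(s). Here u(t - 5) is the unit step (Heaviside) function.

F(s) = 8*exp(-5*s)/s

By the second shifting theorem, L{u(t - c)·g(t - c)} = e^(-cs)·G(s) with c = 5 and G(s) = L{g(t)}.
L{8} = 8/s.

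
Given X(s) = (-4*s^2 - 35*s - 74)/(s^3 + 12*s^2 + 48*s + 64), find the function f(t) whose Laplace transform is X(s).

Factor the denominator: s^3 + 12*s^2 + 48*s + 64 = (s + 4)^3.
Partial fraction decomposition gives [-4/(s + 4)] + [-3/(s + 4)^2] + [2/(s + 4)^3].
Invert each term: -4/(s + 4) ↔ -4e^(-4t); -3/(s + 4)^2 ↔ -3t·e^(-4t); 2/(s + 4)^3 ↔ (1)t^2·e^(-4t).

f(t) = t^2*exp(-4*t) - 3*t*exp(-4*t) - 4*exp(-4*t)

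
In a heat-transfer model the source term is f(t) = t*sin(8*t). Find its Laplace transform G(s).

G(s) = 16*s/(s^2 + 64)^2

L{sin(8t)} = 8/(s^2 + 64).
Then apply L{t·g(t)} = -d/ds[H(s)] with H(s) = 8/(s^2 + 64):
differentiating 1 time and applying the sign gives 16*s/(s^2 + 64)^2.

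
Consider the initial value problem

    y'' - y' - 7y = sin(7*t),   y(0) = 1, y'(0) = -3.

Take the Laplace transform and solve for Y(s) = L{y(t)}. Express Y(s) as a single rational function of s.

Transform both sides with L{·}.
The derivative rules (L{y''} = s^2 Y - s·y(0) - y'(0) and L{y'} = sY - y(0), with y(0) = 1, y'(0) = -3) turn the left side into (s^2 - s - 7)Y - (s - 4).
The right side is L{sin(7*t)} = 7/(s^2 + 49).
So (s^2 - s - 7)Y = 7/(s^2 + 49) + (s - 4).
Isolate Y and clear denominators.

Y(s) = (s^3 - 4*s^2 + 49*s - 189)/(s^4 - s^3 + 42*s^2 - 49*s - 343)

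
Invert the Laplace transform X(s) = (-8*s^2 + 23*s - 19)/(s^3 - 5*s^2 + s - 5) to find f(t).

f(t) = -4*exp(5*t) + 3*sin(t) - 4*cos(t)

Factor the denominator: s^3 - 5*s^2 + s - 5 = (s - 5)*(s^2 + 1).
Partial fraction decomposition gives [-4/(s - 5)] + [-4*s/(s^2 + 1)] + [3/(s^2 + 1)].
Invert each term: -4/(s - 5) ↔ -4e^(5t); -4·s/(s^2 + 1) ↔ -4cos(t); 3·1/(s^2 + 1) ↔ 3sin(t).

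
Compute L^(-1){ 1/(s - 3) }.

exp(3*t)

Since L{e^(3t)} = 1/(s - 3), the inverse is e^(3*t).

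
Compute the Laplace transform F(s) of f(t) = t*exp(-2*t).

F(s) = (s + 2)^(-2)

L{e^(-2t)} = 1/(s + 2).
Then apply L{t·g(t)} = -d/ds[G(s)] with G(s) = 1/(s + 2):
differentiating 1 time and applying the sign gives (s + 2)^(-2).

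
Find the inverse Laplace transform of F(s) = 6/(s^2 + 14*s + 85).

exp(-7*t)*sin(6*t)

Rewrite the denominator: s^2 + 14*s + 85 = (s + 7)^2 + 36.
The form in (s + 7) signals a first-shifting-theorem factor e^(-7t).
Since L{sin(6t)} = 6/(s^2 + 36), the inverse is exp(-7*t)*sin(6*t).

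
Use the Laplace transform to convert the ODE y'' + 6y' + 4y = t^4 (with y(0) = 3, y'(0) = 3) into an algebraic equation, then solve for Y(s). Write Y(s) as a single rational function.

Apply the Laplace transform to the equation.
With L{y''} = s^2 Y - s·y(0) - y'(0) and L{y'} = sY - y(0), with y(0) = 3, y'(0) = 3: the LHS transforms to (s^2 + 6*s + 4)Y - (3*s + 21).
The right side is L{t^4} = 24/s^5.
So (s^2 + 6*s + 4)Y = 24/s^5 + (3*s + 21).
Solve for Y(s) and write it as one ratio of polynomials.

Y(s) = (3*s^6 + 21*s^5 + 24)/(s^7 + 6*s^6 + 4*s^5)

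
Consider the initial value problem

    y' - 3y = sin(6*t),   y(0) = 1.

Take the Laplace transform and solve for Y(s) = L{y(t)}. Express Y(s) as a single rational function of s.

Y(s) = (s^2 + 42)/(s^3 - 3*s^2 + 36*s - 108)

Transform both sides with L{·}.
The derivative rules (L{y'} = sY - y(0) = sY - 1) turn the left side into (s - 3)Y - (1).
The right side is L{sin(6*t)} = 6/(s^2 + 36).
So (s - 3)Y = 6/(s^2 + 36) + (1).
Divide through and combine into a single rational function.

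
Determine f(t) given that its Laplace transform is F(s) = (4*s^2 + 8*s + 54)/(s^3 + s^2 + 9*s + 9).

Factor the denominator: s^3 + s^2 + 9*s + 9 = (s + 1)*(s^2 + 9).
Partial fraction decomposition gives [5/(s + 1)] + [-s/(s^2 + 9)] + [9/(s^2 + 9)].
Invert each term: 5/(s + 1) ↔ 5e^(-t); -1·s/(s^2 + 9) ↔ -cos(3t); 3·3/(s^2 + 9) ↔ 3sin(3t).

f(t) = 3*sin(3*t) - cos(3*t) + 5*exp(-t)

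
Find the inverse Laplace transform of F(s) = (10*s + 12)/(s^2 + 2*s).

Factor the denominator: s^2 + 2*s = s*(s + 2).
Partial fraction decomposition gives [6/s] + [4/(s + 2)].
Invert each term: 6/(s - 0) ↔ 6e^(0t); 4/(s + 2) ↔ 4e^(-2t).

6 + 4*exp(-2*t)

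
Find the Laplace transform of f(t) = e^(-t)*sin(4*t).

L{sin(4t)} = 4/(s^2 + 16).
By the first shifting theorem, multiplying by e^(-t) replaces s with s + 1.

4/((s + 1)^2 + 16)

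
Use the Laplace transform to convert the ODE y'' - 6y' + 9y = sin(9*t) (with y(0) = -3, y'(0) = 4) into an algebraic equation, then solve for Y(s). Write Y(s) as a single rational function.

Y(s) = (-3*s^3 + 22*s^2 - 243*s + 1791)/(s^4 - 6*s^3 + 90*s^2 - 486*s + 729)

Take the Laplace transform of both sides.
Using L{y''} = s^2 Y - s·y(0) - y'(0) and L{y'} = sY - y(0), with y(0) = -3, y'(0) = 4, the left side becomes (s^2 - 6*s + 9)Y - (-3*s + 22).
The right side is L{sin(9*t)} = 9/(s^2 + 81).
So (s^2 - 6*s + 9)Y = 9/(s^2 + 81) + (-3*s + 22).
Isolate Y and clear denominators.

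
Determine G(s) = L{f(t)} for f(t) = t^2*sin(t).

G(s) = 2*(3*s^2 - 1)/(s^2 + 1)^3

L{sin(t)} = 1/(s^2 + 1).
Then apply L{t^2·g(t)} = (-1)^2 d^2/ds^2[H(s)] with H(s) = 1/(s^2 + 1):
differentiating 2 times and applying the sign gives 2*(3*s^2 - 1)/(s^2 + 1)^3.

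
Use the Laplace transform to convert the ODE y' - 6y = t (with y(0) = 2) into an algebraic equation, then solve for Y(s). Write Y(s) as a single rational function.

Transform both sides with L{·}.
Using L{y'} = sY - y(0) = sY - 2, the left side becomes (s - 6)Y - (2).
The right side is L{t} = s^(-2).
So (s - 6)Y = s^(-2) + (2).
Isolate Y and clear denominators.

Y(s) = (2*s^2 + 1)/(s^3 - 6*s^2)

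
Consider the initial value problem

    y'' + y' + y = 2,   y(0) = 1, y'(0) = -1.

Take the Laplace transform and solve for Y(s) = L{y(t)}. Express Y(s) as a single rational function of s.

Y(s) = (s^2 + 2)/(s^3 + s^2 + s)

Laplace-transform each side.
The derivative rules (L{y''} = s^2 Y - s·y(0) - y'(0) and L{y'} = sY - y(0), with y(0) = 1, y'(0) = -1) turn the left side into (s^2 + s + 1)Y - (s).
The right side is L{2} = 2/s.
So (s^2 + s + 1)Y = 2/s + (s).
Solve for Y(s) and write it as one ratio of polynomials.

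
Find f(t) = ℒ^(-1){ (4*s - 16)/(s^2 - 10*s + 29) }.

Complete the square in the denominator: s^2 - 10*s + 29 = (s - 5)^2 + 2^2.
Split the numerator to match: 4*s - 16 = 4·(s - 5) + 2·2.
Invert each term: 4·(s - 5)/((s - 5)^2 + 4) ↔ 4e^(5t)cos(2t); 2·2/((s - 5)^2 + 4) ↔ 2e^(5t)sin(2t).

f(t) = 2*exp(5*t)*sin(2*t) + 4*exp(5*t)*cos(2*t)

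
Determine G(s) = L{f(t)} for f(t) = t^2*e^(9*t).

G(s) = 2/(s - 9)^3

L{e^(9t)} = 1/(s - 9).
Then apply L{t^2·g(t)} = (-1)^2 d^2/ds^2[H(s)] with H(s) = 1/(s - 9):
differentiating 2 times and applying the sign gives 2/(s - 9)^3.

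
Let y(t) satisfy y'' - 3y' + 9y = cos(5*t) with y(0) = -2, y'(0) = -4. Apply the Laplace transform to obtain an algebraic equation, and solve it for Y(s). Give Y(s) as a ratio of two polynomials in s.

Y(s) = (-2*s^3 + 2*s^2 - 49*s + 50)/(s^4 - 3*s^3 + 34*s^2 - 75*s + 225)

Transform both sides with L{·}.
Using L{y''} = s^2 Y - s·y(0) - y'(0) and L{y'} = sY - y(0), with y(0) = -2, y'(0) = -4, the left side becomes (s^2 - 3*s + 9)Y - (-2*s + 2).
The right side is L{cos(5*t)} = s/(s^2 + 25).
So (s^2 - 3*s + 9)Y = s/(s^2 + 25) + (-2*s + 2).
Divide through and combine into a single rational function.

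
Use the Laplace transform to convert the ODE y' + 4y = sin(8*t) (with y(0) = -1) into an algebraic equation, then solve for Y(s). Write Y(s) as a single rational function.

Y(s) = (-s^2 - 56)/(s^3 + 4*s^2 + 64*s + 256)

Transform both sides with L{·}.
With L{y'} = sY - y(0) = sY - (-1): the LHS transforms to (s + 4)Y - (-1).
The right side is L{sin(8*t)} = 8/(s^2 + 64).
So (s + 4)Y = 8/(s^2 + 64) + (-1).
Isolate Y and clear denominators.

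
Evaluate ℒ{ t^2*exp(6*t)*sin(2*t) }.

4*(3*s^2 - 36*s + 104)/(s^2 - 12*s + 40)^3

L{sin(2t)} = 2/(s^2 + 4).
Multiplying by e^(6t) shifts s → s - 6, so L{exp(6*t)*sin(2*t)} = 2/((s - 6)^2 + 4).
Then apply L{t^2·g(t)} = (-1)^2 d^2/ds^2[H(s)] with H(s) = 2/((s - 6)^2 + 4):
differentiating 2 times and applying the sign gives 4*(3*s^2 - 36*s + 104)/(s^2 - 12*s + 40)^3.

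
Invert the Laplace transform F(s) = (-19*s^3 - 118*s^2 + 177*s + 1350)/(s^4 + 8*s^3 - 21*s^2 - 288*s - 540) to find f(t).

f(t) = -5*exp(6*t) - 5*exp(-3*t) - 5*exp(-5*t) - 4*exp(-6*t)

Factor the denominator: s^4 + 8*s^3 - 21*s^2 - 288*s - 540 = (s - 6)*(s + 3)*(s + 5)*(s + 6).
Partial fraction decomposition gives [-5/(s - 6)] + [-4/(s + 6)] + [-5/(s + 3)] + [-5/(s + 5)].
Invert each term: -5/(s - 6) ↔ -5e^(6t); -4/(s + 6) ↔ -4e^(-6t); -5/(s + 3) ↔ -5e^(-3t); -5/(s + 5) ↔ -5e^(-5t).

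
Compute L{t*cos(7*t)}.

(s - 7)*(s + 7)/(s^2 + 49)^2

L{cos(7t)} = s/(s^2 + 49).
Then apply L{t·g(t)} = -d/ds[G(s)] with G(s) = s/(s^2 + 49):
differentiating 1 time and applying the sign gives (s - 7)*(s + 7)/(s^2 + 49)^2.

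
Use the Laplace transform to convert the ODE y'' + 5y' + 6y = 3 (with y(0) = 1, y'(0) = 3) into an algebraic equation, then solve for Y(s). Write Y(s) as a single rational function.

Y(s) = (s^2 + 8*s + 3)/(s^3 + 5*s^2 + 6*s)

Apply the Laplace transform to the equation.
Using L{y''} = s^2 Y - s·y(0) - y'(0) and L{y'} = sY - y(0), with y(0) = 1, y'(0) = 3, the left side becomes (s^2 + 5*s + 6)Y - (s + 8).
The right side is L{3} = 3/s.
So (s^2 + 5*s + 6)Y = 3/s + (s + 8).
Divide through and combine into a single rational function.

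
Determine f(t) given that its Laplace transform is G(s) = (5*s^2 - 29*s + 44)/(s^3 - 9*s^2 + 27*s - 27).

Factor the denominator: s^3 - 9*s^2 + 27*s - 27 = (s - 3)^3.
Partial fraction decomposition gives [5/(s - 3)] + [(s - 3)^(-2)] + [2/(s - 3)^3].
Invert each term: 5/(s - 3) ↔ 5e^(3t); 1/(s - 3)^2 ↔ t·e^(3t); 2/(s - 3)^3 ↔ (1)t^2·e^(3t).

f(t) = t^2*exp(3*t) + t*exp(3*t) + 5*exp(3*t)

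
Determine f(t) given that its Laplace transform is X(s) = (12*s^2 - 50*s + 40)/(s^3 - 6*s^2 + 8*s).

f(t) = 4*exp(4*t) + 3*exp(2*t) + 5

Factor the denominator: s^3 - 6*s^2 + 8*s = s*(s - 4)*(s - 2).
Partial fraction decomposition gives [5/s] + [3/(s - 2)] + [4/(s - 4)].
Invert each term: 5/(s - 0) ↔ 5e^(0t); 3/(s - 2) ↔ 3e^(2t); 4/(s - 4) ↔ 4e^(4t).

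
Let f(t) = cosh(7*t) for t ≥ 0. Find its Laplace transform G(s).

L{cosh(7t)} = s/(s^2 - 49).

G(s) = s/(s^2 - 49)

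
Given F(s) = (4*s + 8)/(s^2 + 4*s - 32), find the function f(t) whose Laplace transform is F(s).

Rewrite the denominator: s^2 + 4*s - 32 = (s + 2)^2 - 36.
The form in (s + 2) signals a first-shifting-theorem factor e^(-2t).
Since L{cosh(6t)} = s/(s^2 - 36), the inverse is exp(-2*t)*cosh(6*t), scaled by 4.

f(t) = 4*exp(-2*t)*cosh(6*t)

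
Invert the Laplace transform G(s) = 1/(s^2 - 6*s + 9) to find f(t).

f(t) = t*exp(3*t)

Rewrite the denominator: s^2 - 6*s + 9 = (s - 3)^2.
The form in (s - 3) signals a first-shifting-theorem factor e^(3t).
Since L{t} = 1!/s^2 = 1/s^2, the inverse is t*e^(3*t).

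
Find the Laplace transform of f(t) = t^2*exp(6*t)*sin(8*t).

L{sin(8t)} = 8/(s^2 + 64).
Multiplying by e^(6t) shifts s → s - 6, so L{exp(6*t)*sin(8*t)} = 8/((s - 6)^2 + 64).
Then apply L{t^2·g(t)} = (-1)^2 d^2/ds^2[H(s)] with H(s) = 8/((s - 6)^2 + 64):
differentiating 2 times and applying the sign gives 16*(3*s^2 - 36*s + 44)/(s^2 - 12*s + 100)^3.

16*(3*s^2 - 36*s + 44)/(s^2 - 12*s + 100)^3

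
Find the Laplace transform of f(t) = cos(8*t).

L{cos(8t)} = s/(s^2 + 64).

s/(s^2 + 64)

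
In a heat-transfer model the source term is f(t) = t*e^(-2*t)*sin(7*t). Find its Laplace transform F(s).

L{sin(7t)} = 7/(s^2 + 49).
Multiplying by e^(-2t) shifts s → s + 2, so L{e^(-2*t)*sin(7*t)} = 7/((s + 2)^2 + 49).
Then apply L{t·g(t)} = -d/ds[G(s)] with G(s) = 7/((s + 2)^2 + 49):
differentiating 1 time and applying the sign gives 14*(s + 2)/(s^2 + 4*s + 53)^2.

F(s) = 14*(s + 2)/(s^2 + 4*s + 53)^2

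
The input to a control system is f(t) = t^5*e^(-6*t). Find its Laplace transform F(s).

L{t^5} = 5!/s^6 = 120/s^6.
By the first shifting theorem, multiplying by e^(-6t) replaces s with s + 6.

F(s) = 120/(s + 6)^6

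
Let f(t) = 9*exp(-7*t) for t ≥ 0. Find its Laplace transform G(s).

L{9} = 9/s.
By the first shifting theorem, multiplying by e^(-7t) replaces s with s + 7.

G(s) = 9/(s + 7)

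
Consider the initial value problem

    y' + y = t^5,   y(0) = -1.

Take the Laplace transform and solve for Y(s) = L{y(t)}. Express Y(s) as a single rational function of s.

Y(s) = (-s^6 + 120)/(s^7 + s^6)

Laplace-transform each side.
With L{y'} = sY - y(0) = sY - (-1): the LHS transforms to (s + 1)Y - (-1).
The right side is L{t^5} = 120/s^6.
So (s + 1)Y = 120/s^6 + (-1).
Isolate Y and clear denominators.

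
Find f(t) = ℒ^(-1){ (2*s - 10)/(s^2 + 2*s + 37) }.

f(t) = -2*exp(-t)*sin(6*t) + 2*exp(-t)*cos(6*t)

Complete the square in the denominator: s^2 + 2*s + 37 = (s + 1)^2 + 6^2.
Split the numerator to match: 2*s - 10 = 2·(s + 1) - 2·6.
Invert each term: 2·(s + 1)/((s + 1)^2 + 36) ↔ 2e^(-t)cos(6t); -2·6/((s + 1)^2 + 36) ↔ -2e^(-t)sin(6t).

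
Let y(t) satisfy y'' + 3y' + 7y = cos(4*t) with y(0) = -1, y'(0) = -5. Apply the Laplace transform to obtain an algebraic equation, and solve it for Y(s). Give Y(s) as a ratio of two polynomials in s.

Transform both sides with L{·}.
The derivative rules (L{y''} = s^2 Y - s·y(0) - y'(0) and L{y'} = sY - y(0), with y(0) = -1, y'(0) = -5) turn the left side into (s^2 + 3*s + 7)Y - (-s - 8).
The right side is L{cos(4*t)} = s/(s^2 + 16).
So (s^2 + 3*s + 7)Y = s/(s^2 + 16) + (-s - 8).
Isolate Y and clear denominators.

Y(s) = (-s^3 - 8*s^2 - 15*s - 128)/(s^4 + 3*s^3 + 23*s^2 + 48*s + 112)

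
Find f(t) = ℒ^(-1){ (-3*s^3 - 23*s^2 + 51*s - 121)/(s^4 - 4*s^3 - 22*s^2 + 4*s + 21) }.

Factor the denominator: s^4 - 4*s^3 - 22*s^2 + 4*s + 21 = (s - 7)*(s - 1)*(s + 1)*(s + 3).
Partial fraction decomposition gives [2/(s - 1)] + [5/(s + 3)] + [-6/(s + 1)] + [-4/(s - 7)].
Invert each term: 2/(s - 1) ↔ 2e^(t); 5/(s + 3) ↔ 5e^(-3t); -6/(s + 1) ↔ -6e^(-t); -4/(s - 7) ↔ -4e^(7t).

f(t) = -4*exp(7*t) + 2*exp(t) - 6*exp(-t) + 5*exp(-3*t)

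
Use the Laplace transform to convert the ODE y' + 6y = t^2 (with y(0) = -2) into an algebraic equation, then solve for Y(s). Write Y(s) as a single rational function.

Transform both sides with L{·}.
Using L{y'} = sY - y(0) = sY - (-2), the left side becomes (s + 6)Y - (-2).
The right side is L{t^2} = 2/s^3.
So (s + 6)Y = 2/s^3 + (-2).
Isolate Y and clear denominators.

Y(s) = (-2*s^3 + 2)/(s^4 + 6*s^3)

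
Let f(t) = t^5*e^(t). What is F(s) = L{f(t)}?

L{t^5} = 5!/s^6 = 120/s^6.
By the first shifting theorem, multiplying by e^(t) replaces s with s - 1.

F(s) = 120/(s - 1)^6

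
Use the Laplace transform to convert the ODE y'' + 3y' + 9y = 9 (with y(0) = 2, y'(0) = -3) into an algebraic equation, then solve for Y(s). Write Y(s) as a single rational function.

Y(s) = (2*s^2 + 3*s + 9)/(s^3 + 3*s^2 + 9*s)

Take the Laplace transform of both sides.
Using L{y''} = s^2 Y - s·y(0) - y'(0) and L{y'} = sY - y(0), with y(0) = 2, y'(0) = -3, the left side becomes (s^2 + 3*s + 9)Y - (2*s + 3).
The right side is L{9} = 9/s.
So (s^2 + 3*s + 9)Y = 9/s + (2*s + 3).
Divide through and combine into a single rational function.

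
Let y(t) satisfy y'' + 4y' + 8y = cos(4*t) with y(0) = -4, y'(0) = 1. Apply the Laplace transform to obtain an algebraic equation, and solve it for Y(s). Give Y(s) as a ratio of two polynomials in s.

Transform both sides with L{·}.
The derivative rules (L{y''} = s^2 Y - s·y(0) - y'(0) and L{y'} = sY - y(0), with y(0) = -4, y'(0) = 1) turn the left side into (s^2 + 4*s + 8)Y - (-4*s - 15).
The right side is L{cos(4*t)} = s/(s^2 + 16).
So (s^2 + 4*s + 8)Y = s/(s^2 + 16) + (-4*s - 15).
Isolate Y and clear denominators.

Y(s) = (-4*s^3 - 15*s^2 - 63*s - 240)/(s^4 + 4*s^3 + 24*s^2 + 64*s + 128)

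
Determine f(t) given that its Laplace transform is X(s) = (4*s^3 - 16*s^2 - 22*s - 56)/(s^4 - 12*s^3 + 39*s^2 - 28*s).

Factor the denominator: s^4 - 12*s^3 + 39*s^2 - 28*s = s*(s - 7)*(s - 4)*(s - 1).
Partial fraction decomposition gives [3/(s - 7)] + [-5/(s - 1)] + [2/s] + [4/(s - 4)].
Invert each term: 3/(s - 7) ↔ 3e^(7t); -5/(s - 1) ↔ -5e^(t); 2/(s - 0) ↔ 2e^(0t); 4/(s - 4) ↔ 4e^(4t).

f(t) = 3*exp(7*t) + 4*exp(4*t) - 5*exp(t) + 2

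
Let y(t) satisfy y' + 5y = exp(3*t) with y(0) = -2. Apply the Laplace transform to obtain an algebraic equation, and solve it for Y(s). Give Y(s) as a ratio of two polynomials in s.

Take the Laplace transform of both sides.
Using L{y'} = sY - y(0) = sY - (-2), the left side becomes (s + 5)Y - (-2).
The right side is L{exp(3*t)} = 1/(s - 3).
So (s + 5)Y = 1/(s - 3) + (-2).
Solve for Y(s) and write it as one ratio of polynomials.

Y(s) = (-2*s + 7)/(s^2 + 2*s - 15)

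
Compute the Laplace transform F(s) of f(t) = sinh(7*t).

F(s) = 7/(s^2 - 49)

L{sinh(7t)} = 7/(s^2 - 49).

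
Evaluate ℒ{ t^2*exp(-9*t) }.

L{e^(-9t)} = 1/(s + 9).
Then apply L{t^2·g(t)} = (-1)^2 d^2/ds^2[G(s)] with G(s) = 1/(s + 9):
differentiating 2 times and applying the sign gives 2/(s + 9)^3.

2/(s + 9)^3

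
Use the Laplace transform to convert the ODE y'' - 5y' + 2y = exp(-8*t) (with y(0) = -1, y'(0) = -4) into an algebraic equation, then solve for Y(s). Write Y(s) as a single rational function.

Y(s) = (-s^2 - 7*s + 9)/(s^3 + 3*s^2 - 38*s + 16)

Transform both sides with L{·}.
The derivative rules (L{y''} = s^2 Y - s·y(0) - y'(0) and L{y'} = sY - y(0), with y(0) = -1, y'(0) = -4) turn the left side into (s^2 - 5*s + 2)Y - (-s + 1).
The right side is L{exp(-8*t)} = 1/(s + 8).
So (s^2 - 5*s + 2)Y = 1/(s + 8) + (-s + 1).
Isolate Y and clear denominators.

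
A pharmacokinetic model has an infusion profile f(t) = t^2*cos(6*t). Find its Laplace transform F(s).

L{cos(6t)} = s/(s^2 + 36).
Then apply L{t^2·g(t)} = (-1)^2 d^2/ds^2[G(s)] with G(s) = s/(s^2 + 36):
differentiating 2 times and applying the sign gives 2*s*(s^2 - 108)/(s^2 + 36)^3.

F(s) = 2*s*(s^2 - 108)/(s^2 + 36)^3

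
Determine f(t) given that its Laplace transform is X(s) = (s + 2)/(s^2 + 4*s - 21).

f(t) = exp(-2*t)*cosh(5*t)

Rewrite the denominator: s^2 + 4*s - 21 = (s + 2)^2 - 25.
The form in (s + 2) signals a first-shifting-theorem factor e^(-2t).
Since L{cosh(5t)} = s/(s^2 - 25), the inverse is e^(-2*t)*cosh(5*t).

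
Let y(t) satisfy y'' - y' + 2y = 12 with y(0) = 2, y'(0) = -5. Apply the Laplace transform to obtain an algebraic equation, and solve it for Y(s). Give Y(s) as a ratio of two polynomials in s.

Y(s) = (2*s^2 - 7*s + 12)/(s^3 - s^2 + 2*s)

Take the Laplace transform of both sides.
Using L{y''} = s^2 Y - s·y(0) - y'(0) and L{y'} = sY - y(0), with y(0) = 2, y'(0) = -5, the left side becomes (s^2 - s + 2)Y - (2*s - 7).
The right side is L{12} = 12/s.
So (s^2 - s + 2)Y = 12/s + (2*s - 7).
Isolate Y and clear denominators.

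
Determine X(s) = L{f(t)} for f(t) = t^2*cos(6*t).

L{cos(6t)} = s/(s^2 + 36).
Then apply L{t^2·g(t)} = (-1)^2 d^2/ds^2[G(s)] with G(s) = s/(s^2 + 36):
differentiating 2 times and applying the sign gives 2*s*(s^2 - 108)/(s^2 + 36)^3.

X(s) = 2*s*(s^2 - 108)/(s^2 + 36)^3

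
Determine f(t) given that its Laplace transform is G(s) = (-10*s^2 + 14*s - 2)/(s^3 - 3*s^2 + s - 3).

Factor the denominator: s^3 - 3*s^2 + s - 3 = (s - 3)*(s^2 + 1).
Partial fraction decomposition gives [-5/(s - 3)] + [-5*s/(s^2 + 1)] + [-1/(s^2 + 1)].
Invert each term: -5/(s - 3) ↔ -5e^(3t); -5·s/(s^2 + 1) ↔ -5cos(t); -1·1/(s^2 + 1) ↔ -sin(t).

f(t) = -5*exp(3*t) - sin(t) - 5*cos(t)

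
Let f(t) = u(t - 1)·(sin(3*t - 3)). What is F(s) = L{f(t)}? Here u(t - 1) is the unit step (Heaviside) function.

F(s) = 3*exp(-s)/(s^2 + 9)

By the second shifting theorem, L{u(t - c)·g(t - c)} = e^(-cs)·G(s) with c = 1 and G(s) = L{g(t)}.
L{sin(3t)} = 3/(s^2 + 9).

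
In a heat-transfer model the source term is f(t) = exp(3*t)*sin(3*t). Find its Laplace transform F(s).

L{sin(3t)} = 3/(s^2 + 9).
By the first shifting theorem, multiplying by e^(3t) replaces s with s - 3.

F(s) = 3/((s - 3)^2 + 9)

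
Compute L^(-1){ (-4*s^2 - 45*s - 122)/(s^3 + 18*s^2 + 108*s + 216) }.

Factor the denominator: s^3 + 18*s^2 + 108*s + 216 = (s + 6)^3.
Partial fraction decomposition gives [-4/(s + 6)] + [3/(s + 6)^2] + [4/(s + 6)^3].
Invert each term: -4/(s + 6) ↔ -4e^(-6t); 3/(s + 6)^2 ↔ 3t·e^(-6t); 4/(s + 6)^3 ↔ (2)t^2·e^(-6t).

2*t^2*exp(-6*t) + 3*t*exp(-6*t) - 4*exp(-6*t)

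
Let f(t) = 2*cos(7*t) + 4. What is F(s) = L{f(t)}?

By linearity of the Laplace transform, transform each term separately.
L{4} = 4/s; (2)·[L{cos(7t)} = s/(s^2 + 49)].

F(s) = 2*s/(s^2 + 49) + 4/s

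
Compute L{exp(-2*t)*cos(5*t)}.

(s + 2)/((s + 2)^2 + 25)

L{cos(5t)} = s/(s^2 + 25).
By the first shifting theorem, multiplying by e^(-2t) replaces s with s + 2.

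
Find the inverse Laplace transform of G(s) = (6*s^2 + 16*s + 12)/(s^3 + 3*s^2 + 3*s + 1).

Factor the denominator: s^3 + 3*s^2 + 3*s + 1 = (s + 1)^3.
Partial fraction decomposition gives [6/(s + 1)] + [4/(s + 1)^2] + [2/(s + 1)^3].
Invert each term: 6/(s + 1) ↔ 6e^(-t); 4/(s + 1)^2 ↔ 4t·e^(-t); 2/(s + 1)^3 ↔ (1)t^2·e^(-t).

t^2*exp(-t) + 4*t*exp(-t) + 6*exp(-t)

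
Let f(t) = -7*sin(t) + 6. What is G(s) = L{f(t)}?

By linearity of the Laplace transform, transform each term separately.
L{6} = 6/s; (-7)·[L{sin(t)} = 1/(s^2 + 1)].

G(s) = -7/(s^2 + 1) + 6/s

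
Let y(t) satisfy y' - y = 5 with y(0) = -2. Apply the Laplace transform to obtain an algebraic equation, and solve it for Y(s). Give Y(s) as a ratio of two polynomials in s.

Laplace-transform each side.
The derivative rules (L{y'} = sY - y(0) = sY - (-2)) turn the left side into (s - 1)Y - (-2).
The right side is L{5} = 5/s.
So (s - 1)Y = 5/s + (-2).
Solve for Y(s) and write it as one ratio of polynomials.

Y(s) = (-2*s + 5)/(s^2 - s)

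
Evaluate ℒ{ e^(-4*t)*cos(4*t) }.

L{cos(4t)} = s/(s^2 + 16).
By the first shifting theorem, multiplying by e^(-4t) replaces s with s + 4.

(s + 4)/((s + 4)^2 + 16)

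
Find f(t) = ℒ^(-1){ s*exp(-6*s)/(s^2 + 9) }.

f(t) = Heaviside(t - 6)*(cos(3*t - 18))

The factor e^(-6s) signals a time shift by c = 6 (second shifting theorem).
L{cos(3t)} = s/(s^2 + 9), so L^-1{s/(s^2 + 9)} = cos(3*t).
Hence the inverse is u(t - 6) times that function evaluated at t - 6.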